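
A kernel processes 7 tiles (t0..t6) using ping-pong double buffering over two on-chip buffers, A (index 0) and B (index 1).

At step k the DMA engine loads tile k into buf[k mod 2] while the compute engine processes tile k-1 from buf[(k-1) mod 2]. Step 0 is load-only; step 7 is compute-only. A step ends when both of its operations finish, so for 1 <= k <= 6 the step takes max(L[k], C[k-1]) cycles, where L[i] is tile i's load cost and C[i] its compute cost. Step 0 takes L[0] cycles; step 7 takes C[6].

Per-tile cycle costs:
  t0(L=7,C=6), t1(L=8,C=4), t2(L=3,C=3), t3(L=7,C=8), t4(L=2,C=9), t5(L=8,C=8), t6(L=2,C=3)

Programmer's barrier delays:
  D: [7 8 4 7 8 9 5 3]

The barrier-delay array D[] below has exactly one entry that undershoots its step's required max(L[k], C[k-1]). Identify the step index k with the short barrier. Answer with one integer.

[0] required=L[0]=7=7 vs D=7 ok
[1] required=max(L[1]=8,C[0]=6)=8 vs D=8 ok
[2] required=max(L[2]=3,C[1]=4)=4 vs D=4 ok
[3] required=max(L[3]=7,C[2]=3)=7 vs D=7 ok
[4] required=max(L[4]=2,C[3]=8)=8 vs D=8 ok
[5] required=max(L[5]=8,C[4]=9)=9 vs D=9 ok
[6] required=max(L[6]=2,C[5]=8)=8 vs D=5 SHORT
[7] required=C[6]=3=3 vs D=3 ok

hazard at step 6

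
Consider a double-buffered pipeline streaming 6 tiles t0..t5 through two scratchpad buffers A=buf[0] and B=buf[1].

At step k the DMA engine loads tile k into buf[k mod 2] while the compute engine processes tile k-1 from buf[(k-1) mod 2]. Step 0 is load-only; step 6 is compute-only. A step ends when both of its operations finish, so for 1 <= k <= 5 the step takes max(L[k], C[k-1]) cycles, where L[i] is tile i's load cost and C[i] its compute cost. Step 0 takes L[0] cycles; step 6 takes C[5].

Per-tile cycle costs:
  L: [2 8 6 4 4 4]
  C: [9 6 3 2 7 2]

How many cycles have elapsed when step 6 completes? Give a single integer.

end_cycle[6] = 34

k=0 load=t0/2c comp=- wait=2 total=2
k=1 load=t1/8c comp=t0/9c wait=9 total=11
k=2 load=t2/6c comp=t1/6c wait=6 total=17
k=3 load=t3/4c comp=t2/3c wait=4 total=21
k=4 load=t4/4c comp=t3/2c wait=4 total=25
k=5 load=t5/4c comp=t4/7c wait=7 total=32
k=6 load=- comp=t5/2c wait=2 total=34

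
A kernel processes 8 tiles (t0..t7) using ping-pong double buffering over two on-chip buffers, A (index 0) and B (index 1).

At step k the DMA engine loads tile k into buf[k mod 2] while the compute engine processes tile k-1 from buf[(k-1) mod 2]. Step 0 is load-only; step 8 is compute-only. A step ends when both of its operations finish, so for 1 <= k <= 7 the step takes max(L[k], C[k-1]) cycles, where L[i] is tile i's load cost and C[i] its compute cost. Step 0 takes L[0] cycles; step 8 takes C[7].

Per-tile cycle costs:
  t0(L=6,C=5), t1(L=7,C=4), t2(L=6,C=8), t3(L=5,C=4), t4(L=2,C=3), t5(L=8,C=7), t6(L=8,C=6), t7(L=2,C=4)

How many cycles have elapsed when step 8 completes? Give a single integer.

  0. 6=6c; end=6; A:t0 B:-
  1. max(7,5)=7c; end=13; A:t0 B:t1
  2. max(6,4)=6c; end=19; A:t2 B:t1
  3. max(5,8)=8c; end=27; A:t2 B:t3
  4. max(2,4)=4c; end=31; A:t4 B:t3
  5. max(8,3)=8c; end=39; A:t4 B:t5
  6. max(8,7)=8c; end=47; A:t6 B:t5
  7. max(2,6)=6c; end=53; A:t6 B:t7
  8. 4=4c; end=57; A:t6 B:t7

end_cycle[8] = 57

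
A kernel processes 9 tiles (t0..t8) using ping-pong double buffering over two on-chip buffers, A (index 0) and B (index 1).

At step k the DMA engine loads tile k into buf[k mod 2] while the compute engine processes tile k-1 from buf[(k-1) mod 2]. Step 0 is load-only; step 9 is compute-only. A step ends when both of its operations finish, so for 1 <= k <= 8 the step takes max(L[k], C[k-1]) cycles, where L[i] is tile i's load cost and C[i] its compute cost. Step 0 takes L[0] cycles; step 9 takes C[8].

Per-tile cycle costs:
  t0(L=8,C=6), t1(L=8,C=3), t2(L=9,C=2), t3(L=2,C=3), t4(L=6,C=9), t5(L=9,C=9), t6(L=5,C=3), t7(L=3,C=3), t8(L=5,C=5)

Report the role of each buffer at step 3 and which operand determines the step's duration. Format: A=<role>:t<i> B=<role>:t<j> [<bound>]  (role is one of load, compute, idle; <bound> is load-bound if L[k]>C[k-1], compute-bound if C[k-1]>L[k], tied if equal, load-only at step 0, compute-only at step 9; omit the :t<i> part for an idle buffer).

step 3: A=compute:t2 B=load:t3 [tied]

k=0 load=t0/8c comp=- wait=8 total=8
k=1 load=t1/8c comp=t0/6c wait=8 total=16
k=2 load=t2/9c comp=t1/3c wait=9 total=25
k=3 load=t3/2c comp=t2/2c wait=2 total=27
k=4 load=t4/6c comp=t3/3c wait=6 total=33
k=5 load=t5/9c comp=t4/9c wait=9 total=42
k=6 load=t6/5c comp=t5/9c wait=9 total=51
k=7 load=t7/3c comp=t6/3c wait=3 total=54
k=8 load=t8/5c comp=t7/3c wait=5 total=59
k=9 load=- comp=t8/5c wait=5 total=64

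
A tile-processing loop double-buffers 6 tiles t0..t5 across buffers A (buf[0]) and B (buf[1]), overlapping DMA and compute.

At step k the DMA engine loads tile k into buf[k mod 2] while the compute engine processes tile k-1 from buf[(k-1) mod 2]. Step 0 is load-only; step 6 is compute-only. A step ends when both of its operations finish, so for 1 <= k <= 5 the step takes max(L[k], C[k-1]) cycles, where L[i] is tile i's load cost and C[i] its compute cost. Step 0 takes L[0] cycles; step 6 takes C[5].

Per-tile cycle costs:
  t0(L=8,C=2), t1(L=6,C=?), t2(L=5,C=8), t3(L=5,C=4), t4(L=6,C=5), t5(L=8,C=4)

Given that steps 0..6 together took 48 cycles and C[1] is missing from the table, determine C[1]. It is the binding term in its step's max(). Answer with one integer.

step 0: dur = L[0]=8 = 8
step 1: dur = max(L[1]=6, C[0]=2) = 6
step 2: dur = max(L[2]=5, C[1]=?) = C[1]  (unknown; binding)
step 3: dur = max(L[3]=5, C[2]=8) = 8
step 4: dur = max(L[4]=6, C[3]=4) = 6
step 5: dur = max(L[5]=8, C[4]=5) = 8
step 6: dur = C[5]=4 = 4
sum of known step durations = 40
dur[2] = total - known = 48 - 40 = 8
C[1] is the binding max in step 2, so C[1] = dur[2] = 8

C[1] = 8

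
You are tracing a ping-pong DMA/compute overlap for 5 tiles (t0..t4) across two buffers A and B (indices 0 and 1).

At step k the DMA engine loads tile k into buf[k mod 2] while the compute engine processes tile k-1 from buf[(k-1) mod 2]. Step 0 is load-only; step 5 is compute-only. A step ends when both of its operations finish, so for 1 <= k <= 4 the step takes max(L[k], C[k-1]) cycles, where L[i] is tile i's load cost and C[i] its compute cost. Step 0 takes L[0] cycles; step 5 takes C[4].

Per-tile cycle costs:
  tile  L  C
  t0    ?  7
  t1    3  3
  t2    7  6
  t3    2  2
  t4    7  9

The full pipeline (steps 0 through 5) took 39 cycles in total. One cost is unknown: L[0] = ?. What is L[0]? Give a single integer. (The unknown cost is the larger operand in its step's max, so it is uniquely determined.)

step 0 = dur = L[0]=? = L[0]  (unknown; binding)
step 1 = dur = max(L[1]=3, C[0]=7) = 7
step 2 = dur = max(L[2]=7, C[1]=3) = 7
step 3 = dur = max(L[3]=2, C[2]=6) = 6
step 4 = dur = max(L[4]=7, C[3]=2) = 7
step 5 = dur = C[4]=9 = 9
sum of known step durations = 36
dur[0] = total - known = 39 - 36 = 3
L[0] is the binding max in step 0, so L[0] = dur[0] = 3

L[0] = 3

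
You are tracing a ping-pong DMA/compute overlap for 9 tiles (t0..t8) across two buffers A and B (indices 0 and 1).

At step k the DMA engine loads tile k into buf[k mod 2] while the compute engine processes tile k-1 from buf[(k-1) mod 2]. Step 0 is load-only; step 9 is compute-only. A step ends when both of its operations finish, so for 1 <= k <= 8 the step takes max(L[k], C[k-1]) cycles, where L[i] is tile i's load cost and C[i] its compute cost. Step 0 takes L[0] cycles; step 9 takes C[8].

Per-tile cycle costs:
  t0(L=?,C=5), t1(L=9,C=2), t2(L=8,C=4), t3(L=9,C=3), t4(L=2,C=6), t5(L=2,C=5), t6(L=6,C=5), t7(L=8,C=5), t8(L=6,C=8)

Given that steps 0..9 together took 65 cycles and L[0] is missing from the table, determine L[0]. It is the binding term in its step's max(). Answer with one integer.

L[0] = 2

step 0 → dur = L[0]=? = L[0]  (unknown; binding)
step 1 → dur = max(L[1]=9, C[0]=5) = 9
step 2 → dur = max(L[2]=8, C[1]=2) = 8
step 3 → dur = max(L[3]=9, C[2]=4) = 9
step 4 → dur = max(L[4]=2, C[3]=3) = 3
step 5 → dur = max(L[5]=2, C[4]=6) = 6
step 6 → dur = max(L[6]=6, C[5]=5) = 6
step 7 → dur = max(L[7]=8, C[6]=5) = 8
step 8 → dur = max(L[8]=6, C[7]=5) = 6
step 9 → dur = C[8]=8 = 8
sum of known step durations = 63
dur[0] = total - known = 65 - 63 = 2
L[0] is the binding max in step 0, so L[0] = dur[0] = 2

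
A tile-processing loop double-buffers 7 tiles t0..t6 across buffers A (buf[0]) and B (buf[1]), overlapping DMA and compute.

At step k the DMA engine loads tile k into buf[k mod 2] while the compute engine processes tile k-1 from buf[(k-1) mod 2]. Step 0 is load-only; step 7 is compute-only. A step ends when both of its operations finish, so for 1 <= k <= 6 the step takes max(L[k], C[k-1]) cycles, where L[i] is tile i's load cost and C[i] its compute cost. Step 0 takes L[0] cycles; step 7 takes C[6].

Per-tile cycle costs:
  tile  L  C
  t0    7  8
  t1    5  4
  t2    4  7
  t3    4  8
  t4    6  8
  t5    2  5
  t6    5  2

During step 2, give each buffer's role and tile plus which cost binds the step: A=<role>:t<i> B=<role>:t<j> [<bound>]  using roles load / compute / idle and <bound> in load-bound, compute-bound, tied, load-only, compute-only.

[0] DMA t0→A (7c) ∥ CU idle ⇒ 7c, clock 7
[1] DMA t1→B (5c) ∥ CU A:t0 (8c) ⇒ 8c, clock 15
[2] DMA t2→A (4c) ∥ CU B:t1 (4c) ⇒ 4c, clock 19
[3] DMA t3→B (4c) ∥ CU A:t2 (7c) ⇒ 7c, clock 26
[4] DMA t4→A (6c) ∥ CU B:t3 (8c) ⇒ 8c, clock 34
[5] DMA t5→B (2c) ∥ CU A:t4 (8c) ⇒ 8c, clock 42
[6] DMA t6→A (5c) ∥ CU B:t5 (5c) ⇒ 5c, clock 47
[7] DMA idle ∥ CU A:t6 (2c) ⇒ 2c, clock 49

step 2: A=load:t2 B=compute:t1 [tied]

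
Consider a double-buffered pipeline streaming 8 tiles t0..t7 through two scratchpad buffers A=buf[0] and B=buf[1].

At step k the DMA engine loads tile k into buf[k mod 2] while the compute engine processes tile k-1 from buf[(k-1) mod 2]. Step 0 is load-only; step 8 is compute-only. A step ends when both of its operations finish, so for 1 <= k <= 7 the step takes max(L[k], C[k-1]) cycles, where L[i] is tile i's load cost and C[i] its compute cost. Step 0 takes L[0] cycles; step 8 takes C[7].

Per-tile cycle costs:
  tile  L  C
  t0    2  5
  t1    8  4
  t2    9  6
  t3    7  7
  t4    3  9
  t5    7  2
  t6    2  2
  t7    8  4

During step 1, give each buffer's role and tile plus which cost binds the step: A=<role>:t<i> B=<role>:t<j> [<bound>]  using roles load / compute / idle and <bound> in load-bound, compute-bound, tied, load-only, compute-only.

[0] DMA t0→A (2c) ∥ CU idle ⇒ 2c, clock 2
[1] DMA t1→B (8c) ∥ CU A:t0 (5c) ⇒ 8c, clock 10
[2] DMA t2→A (9c) ∥ CU B:t1 (4c) ⇒ 9c, clock 19
[3] DMA t3→B (7c) ∥ CU A:t2 (6c) ⇒ 7c, clock 26
[4] DMA t4→A (3c) ∥ CU B:t3 (7c) ⇒ 7c, clock 33
[5] DMA t5→B (7c) ∥ CU A:t4 (9c) ⇒ 9c, clock 42
[6] DMA t6→A (2c) ∥ CU B:t5 (2c) ⇒ 2c, clock 44
[7] DMA t7→B (8c) ∥ CU A:t6 (2c) ⇒ 8c, clock 52
[8] DMA idle ∥ CU B:t7 (4c) ⇒ 4c, clock 56

step 1: A=compute:t0 B=load:t1 [load-bound]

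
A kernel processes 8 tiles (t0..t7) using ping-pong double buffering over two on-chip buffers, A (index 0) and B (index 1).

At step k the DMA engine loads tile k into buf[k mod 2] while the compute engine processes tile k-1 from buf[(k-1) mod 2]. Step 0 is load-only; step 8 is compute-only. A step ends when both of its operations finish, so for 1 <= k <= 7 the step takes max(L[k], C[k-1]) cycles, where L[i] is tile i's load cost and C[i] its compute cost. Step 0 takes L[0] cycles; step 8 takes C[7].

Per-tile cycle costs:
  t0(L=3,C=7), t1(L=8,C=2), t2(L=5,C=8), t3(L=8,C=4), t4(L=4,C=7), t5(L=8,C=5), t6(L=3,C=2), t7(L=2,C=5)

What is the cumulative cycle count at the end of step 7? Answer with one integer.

end_cycle[7] = 43

k=0 load=t0/3c comp=- wait=3 total=3
k=1 load=t1/8c comp=t0/7c wait=8 total=11
k=2 load=t2/5c comp=t1/2c wait=5 total=16
k=3 load=t3/8c comp=t2/8c wait=8 total=24
k=4 load=t4/4c comp=t3/4c wait=4 total=28
k=5 load=t5/8c comp=t4/7c wait=8 total=36
k=6 load=t6/3c comp=t5/5c wait=5 total=41
k=7 load=t7/2c comp=t6/2c wait=2 total=43
k=8 load=- comp=t7/5c wait=5 total=48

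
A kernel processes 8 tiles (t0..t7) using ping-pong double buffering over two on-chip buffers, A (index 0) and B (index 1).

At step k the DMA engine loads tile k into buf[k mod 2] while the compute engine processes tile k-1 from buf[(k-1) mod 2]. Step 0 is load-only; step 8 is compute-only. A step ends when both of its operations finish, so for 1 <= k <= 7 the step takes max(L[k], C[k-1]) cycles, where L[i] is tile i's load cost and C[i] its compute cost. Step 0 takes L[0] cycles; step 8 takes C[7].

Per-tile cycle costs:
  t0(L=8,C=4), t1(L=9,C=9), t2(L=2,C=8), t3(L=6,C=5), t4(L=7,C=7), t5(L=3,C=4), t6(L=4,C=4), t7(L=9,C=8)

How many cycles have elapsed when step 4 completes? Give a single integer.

k=0 load=t0/8c comp=- wait=8 total=8
k=1 load=t1/9c comp=t0/4c wait=9 total=17
k=2 load=t2/2c comp=t1/9c wait=9 total=26
k=3 load=t3/6c comp=t2/8c wait=8 total=34
k=4 load=t4/7c comp=t3/5c wait=7 total=41
k=5 load=t5/3c comp=t4/7c wait=7 total=48
k=6 load=t6/4c comp=t5/4c wait=4 total=52
k=7 load=t7/9c comp=t6/4c wait=9 total=61
k=8 load=- comp=t7/8c wait=8 total=69

end_cycle[4] = 41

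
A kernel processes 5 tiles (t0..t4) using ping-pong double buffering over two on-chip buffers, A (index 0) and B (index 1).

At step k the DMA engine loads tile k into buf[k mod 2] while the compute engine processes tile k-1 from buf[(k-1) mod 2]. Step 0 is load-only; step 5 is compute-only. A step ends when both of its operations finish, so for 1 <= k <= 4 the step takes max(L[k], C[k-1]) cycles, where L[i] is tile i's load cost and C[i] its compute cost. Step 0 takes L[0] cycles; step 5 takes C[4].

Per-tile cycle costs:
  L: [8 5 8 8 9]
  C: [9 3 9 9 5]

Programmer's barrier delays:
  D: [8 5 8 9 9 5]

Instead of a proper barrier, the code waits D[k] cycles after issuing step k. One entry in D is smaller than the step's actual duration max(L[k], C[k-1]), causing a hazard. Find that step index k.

hazard at step 1

step 0: need L[0]=8 = 8; D[0]=8 ok
step 1: need max(L[1]=5,C[0]=9) = 9; D[1]=5 SHORT
step 2: need max(L[2]=8,C[1]=3) = 8; D[2]=8 ok
step 3: need max(L[3]=8,C[2]=9) = 9; D[3]=9 ok
step 4: need max(L[4]=9,C[3]=9) = 9; D[4]=9 ok
step 5: need C[4]=5 = 5; D[5]=5 ok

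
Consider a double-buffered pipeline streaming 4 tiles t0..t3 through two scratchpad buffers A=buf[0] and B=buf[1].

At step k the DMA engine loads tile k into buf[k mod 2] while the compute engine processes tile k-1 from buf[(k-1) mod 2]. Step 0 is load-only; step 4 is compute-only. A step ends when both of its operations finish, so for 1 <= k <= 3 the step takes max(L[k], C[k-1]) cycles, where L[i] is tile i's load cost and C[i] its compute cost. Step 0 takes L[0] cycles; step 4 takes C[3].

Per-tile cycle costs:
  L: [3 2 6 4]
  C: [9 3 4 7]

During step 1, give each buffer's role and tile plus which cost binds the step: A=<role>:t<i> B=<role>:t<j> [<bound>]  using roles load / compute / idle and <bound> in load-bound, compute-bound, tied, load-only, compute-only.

step 1: A=compute:t0 B=load:t1 [compute-bound]

[0] DMA t0→A (3c) ∥ CU idle ⇒ 3c, clock 3
[1] DMA t1→B (2c) ∥ CU A:t0 (9c) ⇒ 9c, clock 12
[2] DMA t2→A (6c) ∥ CU B:t1 (3c) ⇒ 6c, clock 18
[3] DMA t3→B (4c) ∥ CU A:t2 (4c) ⇒ 4c, clock 22
[4] DMA idle ∥ CU B:t3 (7c) ⇒ 7c, clock 29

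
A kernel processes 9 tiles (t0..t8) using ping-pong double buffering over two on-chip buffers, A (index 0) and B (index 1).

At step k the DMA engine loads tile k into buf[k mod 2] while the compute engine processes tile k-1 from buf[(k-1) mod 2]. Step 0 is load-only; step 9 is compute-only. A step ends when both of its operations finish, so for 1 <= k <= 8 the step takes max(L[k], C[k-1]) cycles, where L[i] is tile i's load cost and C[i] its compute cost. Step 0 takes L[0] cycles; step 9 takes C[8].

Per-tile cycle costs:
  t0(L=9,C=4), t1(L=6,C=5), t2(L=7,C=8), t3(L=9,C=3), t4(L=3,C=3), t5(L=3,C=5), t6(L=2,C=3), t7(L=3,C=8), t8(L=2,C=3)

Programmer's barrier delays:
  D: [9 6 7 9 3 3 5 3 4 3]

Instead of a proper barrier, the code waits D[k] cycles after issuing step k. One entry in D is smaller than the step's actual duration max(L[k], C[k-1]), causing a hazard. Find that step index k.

k=0 barrier L[0]=9→9c, D[0]=9 ok
k=1 barrier max(L[1]=6,C[0]=4)→6c, D[1]=6 ok
k=2 barrier max(L[2]=7,C[1]=5)→7c, D[2]=7 ok
k=3 barrier max(L[3]=9,C[2]=8)→9c, D[3]=9 ok
k=4 barrier max(L[4]=3,C[3]=3)→3c, D[4]=3 ok
k=5 barrier max(L[5]=3,C[4]=3)→3c, D[5]=3 ok
k=6 barrier max(L[6]=2,C[5]=5)→5c, D[6]=5 ok
k=7 barrier max(L[7]=3,C[6]=3)→3c, D[7]=3 ok
k=8 barrier max(L[8]=2,C[7]=8)→8c, D[8]=4 SHORT
k=9 barrier C[8]=3→3c, D[9]=3 ok

hazard at step 8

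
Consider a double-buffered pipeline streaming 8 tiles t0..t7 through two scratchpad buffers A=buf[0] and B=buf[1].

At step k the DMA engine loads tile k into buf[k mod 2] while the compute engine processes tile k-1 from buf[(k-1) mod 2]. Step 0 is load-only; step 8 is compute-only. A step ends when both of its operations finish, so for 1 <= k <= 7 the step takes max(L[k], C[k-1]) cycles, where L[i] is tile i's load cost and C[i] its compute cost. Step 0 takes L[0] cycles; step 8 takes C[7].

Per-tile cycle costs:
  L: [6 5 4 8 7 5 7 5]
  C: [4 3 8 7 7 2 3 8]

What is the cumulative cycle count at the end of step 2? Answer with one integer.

[0] DMA t0→A (6c) ∥ CU idle ⇒ 6c, clock 6
[1] DMA t1→B (5c) ∥ CU A:t0 (4c) ⇒ 5c, clock 11
[2] DMA t2→A (4c) ∥ CU B:t1 (3c) ⇒ 4c, clock 15
[3] DMA t3→B (8c) ∥ CU A:t2 (8c) ⇒ 8c, clock 23
[4] DMA t4→A (7c) ∥ CU B:t3 (7c) ⇒ 7c, clock 30
[5] DMA t5→B (5c) ∥ CU A:t4 (7c) ⇒ 7c, clock 37
[6] DMA t6→A (7c) ∥ CU B:t5 (2c) ⇒ 7c, clock 44
[7] DMA t7→B (5c) ∥ CU A:t6 (3c) ⇒ 5c, clock 49
[8] DMA idle ∥ CU B:t7 (8c) ⇒ 8c, clock 57

end_cycle[2] = 15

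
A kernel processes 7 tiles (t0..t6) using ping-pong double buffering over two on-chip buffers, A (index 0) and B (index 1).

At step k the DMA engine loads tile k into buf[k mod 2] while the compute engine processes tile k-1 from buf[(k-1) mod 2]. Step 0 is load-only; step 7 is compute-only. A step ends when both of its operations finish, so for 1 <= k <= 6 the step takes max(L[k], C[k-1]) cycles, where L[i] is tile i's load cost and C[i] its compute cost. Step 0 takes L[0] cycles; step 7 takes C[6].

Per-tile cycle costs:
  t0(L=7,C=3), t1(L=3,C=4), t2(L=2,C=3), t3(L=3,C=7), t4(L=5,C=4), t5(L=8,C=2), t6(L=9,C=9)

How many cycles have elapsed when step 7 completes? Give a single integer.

end_cycle[7] = 50

  0. 7=7c; end=7; A:t0 B:-
  1. max(3,3)=3c; end=10; A:t0 B:t1
  2. max(2,4)=4c; end=14; A:t2 B:t1
  3. max(3,3)=3c; end=17; A:t2 B:t3
  4. max(5,7)=7c; end=24; A:t4 B:t3
  5. max(8,4)=8c; end=32; A:t4 B:t5
  6. max(9,2)=9c; end=41; A:t6 B:t5
  7. 9=9c; end=50; A:t6 B:t5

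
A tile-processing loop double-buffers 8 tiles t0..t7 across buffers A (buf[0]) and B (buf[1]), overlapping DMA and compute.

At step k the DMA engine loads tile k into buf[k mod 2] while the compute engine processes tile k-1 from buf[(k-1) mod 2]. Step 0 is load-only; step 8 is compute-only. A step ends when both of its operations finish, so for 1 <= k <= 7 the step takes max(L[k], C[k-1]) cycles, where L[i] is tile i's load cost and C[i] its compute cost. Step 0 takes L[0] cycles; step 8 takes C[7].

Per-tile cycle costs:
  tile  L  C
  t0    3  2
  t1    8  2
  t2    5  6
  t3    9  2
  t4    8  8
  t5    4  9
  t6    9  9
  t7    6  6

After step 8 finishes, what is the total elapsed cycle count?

k=0 load=t0/3c comp=- wait=3 total=3
k=1 load=t1/8c comp=t0/2c wait=8 total=11
k=2 load=t2/5c comp=t1/2c wait=5 total=16
k=3 load=t3/9c comp=t2/6c wait=9 total=25
k=4 load=t4/8c comp=t3/2c wait=8 total=33
k=5 load=t5/4c comp=t4/8c wait=8 total=41
k=6 load=t6/9c comp=t5/9c wait=9 total=50
k=7 load=t7/6c comp=t6/9c wait=9 total=59
k=8 load=- comp=t7/6c wait=6 total=65

end_cycle[8] = 65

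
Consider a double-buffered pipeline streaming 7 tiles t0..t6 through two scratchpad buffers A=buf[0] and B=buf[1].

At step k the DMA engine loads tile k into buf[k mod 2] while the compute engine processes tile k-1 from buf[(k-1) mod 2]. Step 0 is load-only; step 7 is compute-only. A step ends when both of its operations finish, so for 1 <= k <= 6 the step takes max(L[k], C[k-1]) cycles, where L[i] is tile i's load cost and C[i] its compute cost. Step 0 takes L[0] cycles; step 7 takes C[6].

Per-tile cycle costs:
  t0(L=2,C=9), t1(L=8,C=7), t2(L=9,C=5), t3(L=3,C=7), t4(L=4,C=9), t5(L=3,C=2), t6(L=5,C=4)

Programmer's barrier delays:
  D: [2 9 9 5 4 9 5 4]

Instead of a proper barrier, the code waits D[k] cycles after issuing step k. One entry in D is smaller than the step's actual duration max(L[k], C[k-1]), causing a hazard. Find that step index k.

hazard at step 4

k=0 barrier L[0]=2→2c, D[0]=2 ok
k=1 barrier max(L[1]=8,C[0]=9)→9c, D[1]=9 ok
k=2 barrier max(L[2]=9,C[1]=7)→9c, D[2]=9 ok
k=3 barrier max(L[3]=3,C[2]=5)→5c, D[3]=5 ok
k=4 barrier max(L[4]=4,C[3]=7)→7c, D[4]=4 SHORT
k=5 barrier max(L[5]=3,C[4]=9)→9c, D[5]=9 ok
k=6 barrier max(L[6]=5,C[5]=2)→5c, D[6]=5 ok
k=7 barrier C[6]=4→4c, D[7]=4 ok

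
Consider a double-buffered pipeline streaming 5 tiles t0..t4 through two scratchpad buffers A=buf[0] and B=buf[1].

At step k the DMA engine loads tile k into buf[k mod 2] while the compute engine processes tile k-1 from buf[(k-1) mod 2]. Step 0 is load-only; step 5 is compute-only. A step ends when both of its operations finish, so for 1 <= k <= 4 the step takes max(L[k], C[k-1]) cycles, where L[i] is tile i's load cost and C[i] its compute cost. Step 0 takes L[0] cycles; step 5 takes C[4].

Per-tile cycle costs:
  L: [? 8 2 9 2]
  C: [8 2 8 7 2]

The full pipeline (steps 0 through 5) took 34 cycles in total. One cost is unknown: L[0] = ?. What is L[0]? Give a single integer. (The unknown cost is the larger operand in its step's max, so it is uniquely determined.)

L[0] = 6

step 0: dur = L[0]=? = L[0]  (unknown; binding)
step 1: dur = max(L[1]=8, C[0]=8) = 8
step 2: dur = max(L[2]=2, C[1]=2) = 2
step 3: dur = max(L[3]=9, C[2]=8) = 9
step 4: dur = max(L[4]=2, C[3]=7) = 7
step 5: dur = C[4]=2 = 2
sum of known step durations = 28
dur[0] = total - known = 34 - 28 = 6
L[0] is the binding max in step 0, so L[0] = dur[0] = 6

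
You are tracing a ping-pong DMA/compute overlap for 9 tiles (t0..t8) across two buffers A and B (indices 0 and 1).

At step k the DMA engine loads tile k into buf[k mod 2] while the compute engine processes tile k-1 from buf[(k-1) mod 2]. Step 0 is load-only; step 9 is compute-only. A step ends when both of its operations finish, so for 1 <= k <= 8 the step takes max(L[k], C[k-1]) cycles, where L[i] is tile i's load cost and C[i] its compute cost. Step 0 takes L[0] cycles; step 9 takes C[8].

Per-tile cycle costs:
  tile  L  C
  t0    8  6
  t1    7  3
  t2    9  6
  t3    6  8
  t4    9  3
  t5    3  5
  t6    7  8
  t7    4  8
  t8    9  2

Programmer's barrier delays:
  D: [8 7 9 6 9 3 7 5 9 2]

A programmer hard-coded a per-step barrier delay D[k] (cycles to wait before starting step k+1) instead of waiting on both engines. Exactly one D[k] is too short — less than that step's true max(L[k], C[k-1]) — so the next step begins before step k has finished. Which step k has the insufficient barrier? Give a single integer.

step 0: need L[0]=8 = 8; D[0]=8 ok
step 1: need max(L[1]=7,C[0]=6) = 7; D[1]=7 ok
step 2: need max(L[2]=9,C[1]=3) = 9; D[2]=9 ok
step 3: need max(L[3]=6,C[2]=6) = 6; D[3]=6 ok
step 4: need max(L[4]=9,C[3]=8) = 9; D[4]=9 ok
step 5: need max(L[5]=3,C[4]=3) = 3; D[5]=3 ok
step 6: need max(L[6]=7,C[5]=5) = 7; D[6]=7 ok
step 7: need max(L[7]=4,C[6]=8) = 8; D[7]=5 SHORT
step 8: need max(L[8]=9,C[7]=8) = 9; D[8]=9 ok
step 9: need C[8]=2 = 2; D[9]=2 ok

hazard at step 7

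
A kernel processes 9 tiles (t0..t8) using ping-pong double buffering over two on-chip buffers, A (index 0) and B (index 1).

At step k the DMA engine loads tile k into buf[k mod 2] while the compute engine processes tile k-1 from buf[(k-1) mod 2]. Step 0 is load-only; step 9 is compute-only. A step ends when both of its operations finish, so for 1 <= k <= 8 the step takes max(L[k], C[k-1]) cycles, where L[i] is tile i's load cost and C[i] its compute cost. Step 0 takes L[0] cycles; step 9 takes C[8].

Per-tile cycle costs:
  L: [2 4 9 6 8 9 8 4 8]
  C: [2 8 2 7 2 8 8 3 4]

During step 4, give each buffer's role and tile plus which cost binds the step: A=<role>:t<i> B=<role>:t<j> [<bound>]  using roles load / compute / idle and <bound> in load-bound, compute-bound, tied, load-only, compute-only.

step 0: L[0]=2 → dur=2, Σ=2 | A=load:t0 B=idle [load-only]
step 1: L[1]=4 C[0]=2 → dur=4, Σ=6 | A=compute:t0 B=load:t1 [load-bound]
step 2: L[2]=9 C[1]=8 → dur=9, Σ=15 | A=load:t2 B=compute:t1 [load-bound]
step 3: L[3]=6 C[2]=2 → dur=6, Σ=21 | A=compute:t2 B=load:t3 [load-bound]
step 4: L[4]=8 C[3]=7 → dur=8, Σ=29 | A=load:t4 B=compute:t3 [load-bound]
step 5: L[5]=9 C[4]=2 → dur=9, Σ=38 | A=compute:t4 B=load:t5 [load-bound]
step 6: L[6]=8 C[5]=8 → dur=8, Σ=46 | A=load:t6 B=compute:t5 [tied]
step 7: L[7]=4 C[6]=8 → dur=8, Σ=54 | A=compute:t6 B=load:t7 [compute-bound]
step 8: L[8]=8 C[7]=3 → dur=8, Σ=62 | A=load:t8 B=compute:t7 [load-bound]
step 9: C[8]=4 → dur=4, Σ=66 | A=compute:t8 B=idle [compute-only]

step 4: A=load:t4 B=compute:t3 [load-bound]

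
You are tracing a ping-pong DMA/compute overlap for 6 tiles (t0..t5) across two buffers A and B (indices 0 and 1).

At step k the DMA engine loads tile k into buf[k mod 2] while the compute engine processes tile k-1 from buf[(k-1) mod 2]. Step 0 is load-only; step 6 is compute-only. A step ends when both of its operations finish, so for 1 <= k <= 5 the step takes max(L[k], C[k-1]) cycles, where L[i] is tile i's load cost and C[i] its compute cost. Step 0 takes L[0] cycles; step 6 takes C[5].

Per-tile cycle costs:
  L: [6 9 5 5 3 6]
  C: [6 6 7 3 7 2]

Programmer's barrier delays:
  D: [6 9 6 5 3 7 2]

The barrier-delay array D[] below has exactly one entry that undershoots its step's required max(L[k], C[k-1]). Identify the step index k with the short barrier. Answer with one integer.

[0] required=L[0]=6=6 vs D=6 ok
[1] required=max(L[1]=9,C[0]=6)=9 vs D=9 ok
[2] required=max(L[2]=5,C[1]=6)=6 vs D=6 ok
[3] required=max(L[3]=5,C[2]=7)=7 vs D=5 SHORT
[4] required=max(L[4]=3,C[3]=3)=3 vs D=3 ok
[5] required=max(L[5]=6,C[4]=7)=7 vs D=7 ok
[6] required=C[5]=2=2 vs D=2 ok

hazard at step 3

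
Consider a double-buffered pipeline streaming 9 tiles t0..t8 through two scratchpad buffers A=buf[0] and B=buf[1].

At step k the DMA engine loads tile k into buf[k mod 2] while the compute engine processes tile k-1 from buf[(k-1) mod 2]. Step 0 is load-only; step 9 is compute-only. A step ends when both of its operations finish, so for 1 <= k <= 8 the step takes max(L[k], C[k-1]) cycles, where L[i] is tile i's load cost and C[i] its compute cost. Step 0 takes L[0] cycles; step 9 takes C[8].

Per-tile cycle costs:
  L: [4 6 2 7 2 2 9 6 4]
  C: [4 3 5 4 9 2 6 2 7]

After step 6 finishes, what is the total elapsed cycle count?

end_cycle[6] = 42

[0] DMA t0→A (4c) ∥ CU idle ⇒ 4c, clock 4
[1] DMA t1→B (6c) ∥ CU A:t0 (4c) ⇒ 6c, clock 10
[2] DMA t2→A (2c) ∥ CU B:t1 (3c) ⇒ 3c, clock 13
[3] DMA t3→B (7c) ∥ CU A:t2 (5c) ⇒ 7c, clock 20
[4] DMA t4→A (2c) ∥ CU B:t3 (4c) ⇒ 4c, clock 24
[5] DMA t5→B (2c) ∥ CU A:t4 (9c) ⇒ 9c, clock 33
[6] DMA t6→A (9c) ∥ CU B:t5 (2c) ⇒ 9c, clock 42
[7] DMA t7→B (6c) ∥ CU A:t6 (6c) ⇒ 6c, clock 48
[8] DMA t8→A (4c) ∥ CU B:t7 (2c) ⇒ 4c, clock 52
[9] DMA idle ∥ CU A:t8 (7c) ⇒ 7c, clock 59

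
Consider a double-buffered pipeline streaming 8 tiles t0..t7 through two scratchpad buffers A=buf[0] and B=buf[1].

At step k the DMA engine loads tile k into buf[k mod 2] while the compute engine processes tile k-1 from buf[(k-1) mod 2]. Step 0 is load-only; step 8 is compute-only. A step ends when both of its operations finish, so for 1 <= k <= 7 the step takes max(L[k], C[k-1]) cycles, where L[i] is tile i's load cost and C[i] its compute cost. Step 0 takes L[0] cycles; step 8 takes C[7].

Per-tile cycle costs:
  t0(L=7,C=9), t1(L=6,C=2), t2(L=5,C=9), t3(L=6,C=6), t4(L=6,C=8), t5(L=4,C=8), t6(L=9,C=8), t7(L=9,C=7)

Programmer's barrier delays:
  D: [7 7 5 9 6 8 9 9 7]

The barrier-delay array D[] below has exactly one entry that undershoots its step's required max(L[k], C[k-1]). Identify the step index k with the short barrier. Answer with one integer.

hazard at step 1

step 0: need L[0]=7 = 7; D[0]=7 ok
step 1: need max(L[1]=6,C[0]=9) = 9; D[1]=7 SHORT
step 2: need max(L[2]=5,C[1]=2) = 5; D[2]=5 ok
step 3: need max(L[3]=6,C[2]=9) = 9; D[3]=9 ok
step 4: need max(L[4]=6,C[3]=6) = 6; D[4]=6 ok
step 5: need max(L[5]=4,C[4]=8) = 8; D[5]=8 ok
step 6: need max(L[6]=9,C[5]=8) = 9; D[6]=9 ok
step 7: need max(L[7]=9,C[6]=8) = 9; D[7]=9 ok
step 8: need C[7]=7 = 7; D[8]=7 ok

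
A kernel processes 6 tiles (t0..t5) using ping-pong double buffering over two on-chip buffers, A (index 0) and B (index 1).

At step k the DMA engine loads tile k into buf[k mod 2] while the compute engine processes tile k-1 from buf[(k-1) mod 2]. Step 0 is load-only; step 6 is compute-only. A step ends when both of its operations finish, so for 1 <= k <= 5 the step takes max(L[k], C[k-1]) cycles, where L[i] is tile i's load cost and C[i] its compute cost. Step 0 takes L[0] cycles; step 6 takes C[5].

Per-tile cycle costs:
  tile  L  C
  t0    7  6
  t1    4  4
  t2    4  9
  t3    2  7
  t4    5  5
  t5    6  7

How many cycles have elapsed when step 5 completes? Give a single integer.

end_cycle[5] = 39

k=0 load=t0/7c comp=- wait=7 total=7
k=1 load=t1/4c comp=t0/6c wait=6 total=13
k=2 load=t2/4c comp=t1/4c wait=4 total=17
k=3 load=t3/2c comp=t2/9c wait=9 total=26
k=4 load=t4/5c comp=t3/7c wait=7 total=33
k=5 load=t5/6c comp=t4/5c wait=6 total=39
k=6 load=- comp=t5/7c wait=7 total=46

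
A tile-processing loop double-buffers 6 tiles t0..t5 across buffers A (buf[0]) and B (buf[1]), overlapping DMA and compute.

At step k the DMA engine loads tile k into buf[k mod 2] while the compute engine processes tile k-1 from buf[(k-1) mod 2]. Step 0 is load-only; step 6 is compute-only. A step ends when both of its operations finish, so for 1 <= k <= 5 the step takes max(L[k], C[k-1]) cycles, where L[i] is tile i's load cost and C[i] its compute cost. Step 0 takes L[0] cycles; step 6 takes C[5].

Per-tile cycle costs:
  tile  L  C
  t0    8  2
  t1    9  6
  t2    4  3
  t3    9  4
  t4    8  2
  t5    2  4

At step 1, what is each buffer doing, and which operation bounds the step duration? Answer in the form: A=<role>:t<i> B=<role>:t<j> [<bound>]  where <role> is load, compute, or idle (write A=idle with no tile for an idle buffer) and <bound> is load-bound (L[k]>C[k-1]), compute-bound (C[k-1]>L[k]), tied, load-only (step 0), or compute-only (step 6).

  0. 8=8c; end=8; A:t0 B:-
  1. max(9,2)=9c; end=17; A:t0 B:t1
  2. max(4,6)=6c; end=23; A:t2 B:t1
  3. max(9,3)=9c; end=32; A:t2 B:t3
  4. max(8,4)=8c; end=40; A:t4 B:t3
  5. max(2,2)=2c; end=42; A:t4 B:t5
  6. 4=4c; end=46; A:t4 B:t5

step 1: A=compute:t0 B=load:t1 [load-bound]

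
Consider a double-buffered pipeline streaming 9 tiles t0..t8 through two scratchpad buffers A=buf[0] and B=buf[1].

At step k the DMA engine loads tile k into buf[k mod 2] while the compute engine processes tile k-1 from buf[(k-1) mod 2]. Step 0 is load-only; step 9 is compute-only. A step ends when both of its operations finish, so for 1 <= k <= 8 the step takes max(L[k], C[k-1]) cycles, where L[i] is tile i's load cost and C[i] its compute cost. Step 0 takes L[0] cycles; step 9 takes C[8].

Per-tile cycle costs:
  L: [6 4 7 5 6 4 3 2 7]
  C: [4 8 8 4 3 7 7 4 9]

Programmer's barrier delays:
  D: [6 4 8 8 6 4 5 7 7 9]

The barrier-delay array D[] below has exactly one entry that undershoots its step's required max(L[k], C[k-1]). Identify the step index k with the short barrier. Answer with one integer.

step 0: need L[0]=6 = 6; D[0]=6 ok
step 1: need max(L[1]=4,C[0]=4) = 4; D[1]=4 ok
step 2: need max(L[2]=7,C[1]=8) = 8; D[2]=8 ok
step 3: need max(L[3]=5,C[2]=8) = 8; D[3]=8 ok
step 4: need max(L[4]=6,C[3]=4) = 6; D[4]=6 ok
step 5: need max(L[5]=4,C[4]=3) = 4; D[5]=4 ok
step 6: need max(L[6]=3,C[5]=7) = 7; D[6]=5 SHORT
step 7: need max(L[7]=2,C[6]=7) = 7; D[7]=7 ok
step 8: need max(L[8]=7,C[7]=4) = 7; D[8]=7 ok
step 9: need C[8]=9 = 9; D[9]=9 ok

hazard at step 6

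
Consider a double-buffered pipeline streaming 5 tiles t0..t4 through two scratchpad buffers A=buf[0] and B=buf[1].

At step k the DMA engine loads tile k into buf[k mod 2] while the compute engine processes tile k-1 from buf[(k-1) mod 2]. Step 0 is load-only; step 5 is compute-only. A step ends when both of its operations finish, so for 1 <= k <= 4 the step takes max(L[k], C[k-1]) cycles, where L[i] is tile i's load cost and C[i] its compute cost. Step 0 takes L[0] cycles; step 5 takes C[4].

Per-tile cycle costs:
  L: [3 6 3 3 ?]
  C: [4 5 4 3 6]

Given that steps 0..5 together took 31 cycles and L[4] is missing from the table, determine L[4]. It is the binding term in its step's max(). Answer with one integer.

step 0 → dur = L[0]=3 = 3
step 1 → dur = max(L[1]=6, C[0]=4) = 6
step 2 → dur = max(L[2]=3, C[1]=5) = 5
step 3 → dur = max(L[3]=3, C[2]=4) = 4
step 4 → dur = max(L[4]=?, C[3]=3) = L[4]  (unknown; binding)
step 5 → dur = C[4]=6 = 6
sum of known step durations = 24
dur[4] = total - known = 31 - 24 = 7
L[4] is the binding max in step 4, so L[4] = dur[4] = 7

L[4] = 7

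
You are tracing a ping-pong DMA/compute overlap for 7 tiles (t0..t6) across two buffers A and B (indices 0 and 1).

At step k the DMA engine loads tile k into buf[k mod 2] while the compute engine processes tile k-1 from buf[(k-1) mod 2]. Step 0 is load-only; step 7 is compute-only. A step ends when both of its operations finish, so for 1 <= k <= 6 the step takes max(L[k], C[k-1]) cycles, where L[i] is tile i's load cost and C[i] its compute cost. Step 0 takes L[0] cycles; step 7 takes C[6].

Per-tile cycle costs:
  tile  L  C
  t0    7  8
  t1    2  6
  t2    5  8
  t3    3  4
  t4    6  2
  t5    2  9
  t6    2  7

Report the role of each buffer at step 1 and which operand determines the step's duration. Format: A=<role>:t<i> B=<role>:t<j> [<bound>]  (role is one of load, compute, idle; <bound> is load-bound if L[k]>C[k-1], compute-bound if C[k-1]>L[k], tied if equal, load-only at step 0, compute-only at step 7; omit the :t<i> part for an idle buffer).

k=0 load=t0/7c comp=- wait=7 total=7
k=1 load=t1/2c comp=t0/8c wait=8 total=15
k=2 load=t2/5c comp=t1/6c wait=6 total=21
k=3 load=t3/3c comp=t2/8c wait=8 total=29
k=4 load=t4/6c comp=t3/4c wait=6 total=35
k=5 load=t5/2c comp=t4/2c wait=2 total=37
k=6 load=t6/2c comp=t5/9c wait=9 total=46
k=7 load=- comp=t6/7c wait=7 total=53

step 1: A=compute:t0 B=load:t1 [compute-bound]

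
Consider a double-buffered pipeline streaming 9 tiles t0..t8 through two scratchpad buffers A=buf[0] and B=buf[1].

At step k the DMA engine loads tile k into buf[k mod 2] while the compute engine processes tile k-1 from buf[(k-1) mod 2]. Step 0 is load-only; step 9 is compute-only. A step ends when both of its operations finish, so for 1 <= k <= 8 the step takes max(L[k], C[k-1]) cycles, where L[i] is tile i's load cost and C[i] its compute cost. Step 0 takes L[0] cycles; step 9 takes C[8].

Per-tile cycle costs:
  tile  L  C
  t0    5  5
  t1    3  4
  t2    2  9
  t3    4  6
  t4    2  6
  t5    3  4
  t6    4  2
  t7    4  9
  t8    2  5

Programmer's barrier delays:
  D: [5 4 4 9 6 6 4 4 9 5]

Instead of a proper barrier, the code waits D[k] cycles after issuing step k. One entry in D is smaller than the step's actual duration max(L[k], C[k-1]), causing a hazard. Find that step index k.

k=0 barrier L[0]=5→5c, D[0]=5 ok
k=1 barrier max(L[1]=3,C[0]=5)→5c, D[1]=4 SHORT
k=2 barrier max(L[2]=2,C[1]=4)→4c, D[2]=4 ok
k=3 barrier max(L[3]=4,C[2]=9)→9c, D[3]=9 ok
k=4 barrier max(L[4]=2,C[3]=6)→6c, D[4]=6 ok
k=5 barrier max(L[5]=3,C[4]=6)→6c, D[5]=6 ok
k=6 barrier max(L[6]=4,C[5]=4)→4c, D[6]=4 ok
k=7 barrier max(L[7]=4,C[6]=2)→4c, D[7]=4 ok
k=8 barrier max(L[8]=2,C[7]=9)→9c, D[8]=9 ok
k=9 barrier C[8]=5→5c, D[9]=5 ok

hazard at step 1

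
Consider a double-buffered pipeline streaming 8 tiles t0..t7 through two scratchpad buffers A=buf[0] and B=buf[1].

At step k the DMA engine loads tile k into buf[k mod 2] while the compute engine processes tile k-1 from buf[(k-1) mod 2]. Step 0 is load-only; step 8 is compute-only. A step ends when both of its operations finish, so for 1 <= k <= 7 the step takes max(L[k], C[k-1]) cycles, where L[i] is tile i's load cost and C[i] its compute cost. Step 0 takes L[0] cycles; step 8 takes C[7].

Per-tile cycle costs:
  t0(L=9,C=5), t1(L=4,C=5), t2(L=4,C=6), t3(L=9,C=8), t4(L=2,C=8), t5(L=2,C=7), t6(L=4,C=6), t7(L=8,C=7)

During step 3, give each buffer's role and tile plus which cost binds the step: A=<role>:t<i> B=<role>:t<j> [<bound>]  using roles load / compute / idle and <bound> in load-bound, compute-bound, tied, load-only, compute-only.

step 0: L[0]=9 → dur=9, Σ=9 | A=load:t0 B=idle [load-only]
step 1: L[1]=4 C[0]=5 → dur=5, Σ=14 | A=compute:t0 B=load:t1 [compute-bound]
step 2: L[2]=4 C[1]=5 → dur=5, Σ=19 | A=load:t2 B=compute:t1 [compute-bound]
step 3: L[3]=9 C[2]=6 → dur=9, Σ=28 | A=compute:t2 B=load:t3 [load-bound]
step 4: L[4]=2 C[3]=8 → dur=8, Σ=36 | A=load:t4 B=compute:t3 [compute-bound]
step 5: L[5]=2 C[4]=8 → dur=8, Σ=44 | A=compute:t4 B=load:t5 [compute-bound]
step 6: L[6]=4 C[5]=7 → dur=7, Σ=51 | A=load:t6 B=compute:t5 [compute-bound]
step 7: L[7]=8 C[6]=6 → dur=8, Σ=59 | A=compute:t6 B=load:t7 [load-bound]
step 8: C[7]=7 → dur=7, Σ=66 | A=idle B=compute:t7 [compute-only]

step 3: A=compute:t2 B=load:t3 [load-bound]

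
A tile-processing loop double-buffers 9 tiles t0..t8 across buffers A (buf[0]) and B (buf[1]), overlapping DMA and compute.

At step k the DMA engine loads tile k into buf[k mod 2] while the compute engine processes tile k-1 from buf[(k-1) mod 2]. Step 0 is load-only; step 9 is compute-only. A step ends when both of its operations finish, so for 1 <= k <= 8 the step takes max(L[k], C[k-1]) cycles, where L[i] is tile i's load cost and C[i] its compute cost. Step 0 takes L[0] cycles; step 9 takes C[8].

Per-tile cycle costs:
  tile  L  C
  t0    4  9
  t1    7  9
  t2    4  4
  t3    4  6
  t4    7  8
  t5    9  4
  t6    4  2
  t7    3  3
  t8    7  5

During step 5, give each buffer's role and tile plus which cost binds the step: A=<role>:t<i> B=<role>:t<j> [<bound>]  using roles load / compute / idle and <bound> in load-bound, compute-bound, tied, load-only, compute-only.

step 0: L[0]=4 → dur=4, Σ=4 | A=load:t0 B=idle [load-only]
step 1: L[1]=7 C[0]=9 → dur=9, Σ=13 | A=compute:t0 B=load:t1 [compute-bound]
step 2: L[2]=4 C[1]=9 → dur=9, Σ=22 | A=load:t2 B=compute:t1 [compute-bound]
step 3: L[3]=4 C[2]=4 → dur=4, Σ=26 | A=compute:t2 B=load:t3 [tied]
step 4: L[4]=7 C[3]=6 → dur=7, Σ=33 | A=load:t4 B=compute:t3 [load-bound]
step 5: L[5]=9 C[4]=8 → dur=9, Σ=42 | A=compute:t4 B=load:t5 [load-bound]
step 6: L[6]=4 C[5]=4 → dur=4, Σ=46 | A=load:t6 B=compute:t5 [tied]
step 7: L[7]=3 C[6]=2 → dur=3, Σ=49 | A=compute:t6 B=load:t7 [load-bound]
step 8: L[8]=7 C[7]=3 → dur=7, Σ=56 | A=load:t8 B=compute:t7 [load-bound]
step 9: C[8]=5 → dur=5, Σ=61 | A=compute:t8 B=idle [compute-only]

step 5: A=compute:t4 B=load:t5 [load-bound]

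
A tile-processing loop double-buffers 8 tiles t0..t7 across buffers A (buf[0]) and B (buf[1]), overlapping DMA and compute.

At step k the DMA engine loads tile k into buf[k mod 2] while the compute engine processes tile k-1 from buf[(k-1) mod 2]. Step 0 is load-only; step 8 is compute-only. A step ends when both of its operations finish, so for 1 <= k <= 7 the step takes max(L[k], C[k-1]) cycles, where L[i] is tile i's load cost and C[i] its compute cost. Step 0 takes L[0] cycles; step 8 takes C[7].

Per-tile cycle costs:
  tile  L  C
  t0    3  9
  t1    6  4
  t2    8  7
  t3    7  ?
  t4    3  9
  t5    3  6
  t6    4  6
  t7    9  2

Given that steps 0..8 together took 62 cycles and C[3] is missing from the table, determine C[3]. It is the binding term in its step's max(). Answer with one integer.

step 0 → dur = L[0]=3 = 3
step 1 → dur = max(L[1]=6, C[0]=9) = 9
step 2 → dur = max(L[2]=8, C[1]=4) = 8
step 3 → dur = max(L[3]=7, C[2]=7) = 7
step 4 → dur = max(L[4]=3, C[3]=?) = C[3]  (unknown; binding)
step 5 → dur = max(L[5]=3, C[4]=9) = 9
step 6 → dur = max(L[6]=4, C[5]=6) = 6
step 7 → dur = max(L[7]=9, C[6]=6) = 9
step 8 → dur = C[7]=2 = 2
sum of known step durations = 53
dur[4] = total - known = 62 - 53 = 9
C[3] is the binding max in step 4, so C[3] = dur[4] = 9

C[3] = 9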